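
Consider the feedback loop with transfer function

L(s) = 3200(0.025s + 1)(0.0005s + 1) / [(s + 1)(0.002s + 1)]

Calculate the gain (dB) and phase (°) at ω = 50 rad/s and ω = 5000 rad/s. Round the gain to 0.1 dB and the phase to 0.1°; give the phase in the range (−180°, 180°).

At ω = 50 rad/s:
zero (1 + j50·0.025) = 1 + j1.25 → |·| ≈ 1.6008, ∠ ≈ 51.34°
zero (1 + j50·0.0005) = 1 + j0.025 → |·| ≈ 1.0003, ∠ ≈ 1.43°
pole (1 + j50·1) = 1 + j50 → |·| ≈ 50.01, ∠ ≈ 88.85°
pole (1 + j50·0.002) = 1 + j0.1 → |·| ≈ 1.005, ∠ ≈ 5.71°
|L| = 3200 · 1.6008 · 1.0003 / (50.01 · 1.005) ≈ 101.95
Gain = 20 log₁₀(101.95) ≈ 40.17 dB
∠L = (51.34° + 1.43°) − (88.85° + 5.71°) = -41.79°

At ω = 5000 rad/s:
zero (1 + j5000·0.025) = 1 + j125 → |·| ≈ 125, ∠ ≈ 89.54°
zero (1 + j5000·0.0005) = 1 + j2.5 → |·| ≈ 2.6926, ∠ ≈ 68.20°
pole (1 + j5000·1) = 1 + j5000 → |·| ≈ 5000, ∠ ≈ 89.99°
pole (1 + j5000·0.002) = 1 + j10 → |·| ≈ 10.05, ∠ ≈ 84.29°
|L| = 3200 · 125 · 2.6926 / (5000 · 10.05) ≈ 21.434
Gain = 20 log₁₀(21.434) ≈ 26.62 dB
∠L = (89.54° + 68.20°) − (89.99° + 84.29°) = -16.54°

ω = 50: 40.2 dB, -41.8°; ω = 5000: 26.6 dB, -16.5°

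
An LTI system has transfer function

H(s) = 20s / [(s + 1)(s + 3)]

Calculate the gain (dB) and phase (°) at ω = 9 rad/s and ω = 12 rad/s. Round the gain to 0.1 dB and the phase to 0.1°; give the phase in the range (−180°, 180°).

At s = jω = j9:
zero at origin: s = j9 → |·| = 9, ∠ = 90.00°
pole (s+1): 1 + j9 → |·| = √(1²+9²) = √82 ≈ 9.0554, ∠ = arctan(9/1) ≈ 83.66°
pole (s+3): 3 + j9 → |·| = √(3²+9²) = √90 ≈ 9.4868, ∠ = arctan(9/3) ≈ 71.57°
|H| = 20 · 9 / 85.907 ≈ 2.0953
Gain = 20 log₁₀(2.0953) ≈ 6.42 dB
∠H = 90.00° − 155.23° = -65.23°

At s = jω = j12:
zero at origin: s = j12 → |·| = 12, ∠ = 90.00°
pole (s+1): 1 + j12 → |·| = √(1²+12²) = √145 ≈ 12.042, ∠ = arctan(12/1) ≈ 85.24°
pole (s+3): 3 + j12 → |·| = √(3²+12²) = √153 ≈ 12.369, ∠ = arctan(12/3) ≈ 75.96°
|H| = 20 · 12 / 148.95 ≈ 1.6113
Gain = 20 log₁₀(1.6113) ≈ 4.14 dB
∠H = 90.00° − 161.20° = -71.20°

ω = 9: 6.4 dB, -65.2°; ω = 12: 4.1 dB, -71.2°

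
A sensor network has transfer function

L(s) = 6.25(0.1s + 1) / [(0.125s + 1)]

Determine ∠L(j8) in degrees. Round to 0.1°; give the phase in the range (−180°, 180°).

At ω = 8 rad/s:
zero (1 + j8·0.1) = 1 + j0.8 → |·| ≈ 1.2806, ∠ ≈ 38.66°
pole (1 + j8·0.125) = 1 + j1 → |·| ≈ 1.4142, ∠ ≈ 45.00°
∠L = (38.66°) − (45.00°) = -6.34°

-6.3°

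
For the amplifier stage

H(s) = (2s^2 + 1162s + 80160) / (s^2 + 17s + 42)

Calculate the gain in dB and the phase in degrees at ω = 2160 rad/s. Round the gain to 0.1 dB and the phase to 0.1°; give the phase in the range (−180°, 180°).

Substitute s = j2160:
Numerator: 2(j2160)^2 + 1162(j2160) + 80160 = -9251040 + j2509920
Denominator: (j2160)^2 + 17(j2160) + 42 = -4665558 + j36720
|N| = √(9251040² + 2509920²) ≈ 9.5855e+06, ∠N ≈ 164.82°
|D| = √(4665558² + 36720²) ≈ 4.6657e+06, ∠D ≈ 179.55°
|H| = 9.5855e+06 / 4.6657e+06 ≈ 2.0545
Gain = 20 log₁₀(2.0545) ≈ 6.25 dB
∠H = 164.82° − 179.55° = -14.73°

6.3 dB, -14.7°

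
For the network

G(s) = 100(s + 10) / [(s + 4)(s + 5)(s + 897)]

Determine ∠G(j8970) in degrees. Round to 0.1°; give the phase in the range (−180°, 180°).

At s = jω = j8970:
zero (s+10): 10 + j8970 → |·| = √(10²+8970²) = √80461000 ≈ 8970, ∠ = arctan(8970/10) ≈ 89.94°
pole (s+4): 4 + j8970 → |·| = √(4²+8970²) = √80460916 ≈ 8970, ∠ = arctan(8970/4) ≈ 89.97°
pole (s+5): 5 + j8970 → |·| = √(5²+8970²) = √80460925 ≈ 8970, ∠ = arctan(8970/5) ≈ 89.97°
pole (s+897): 897 + j8970 → |·| = √(897²+8970²) = √81265509 ≈ 9014.7, ∠ = arctan(8970/897) ≈ 84.29°
∠G = 89.94° − 264.23° = -174.29°

-174.3°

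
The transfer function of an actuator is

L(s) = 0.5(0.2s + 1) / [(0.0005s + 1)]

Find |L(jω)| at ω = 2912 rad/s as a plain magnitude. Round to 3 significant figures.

165

At ω = 2912 rad/s:
zero (1 + j2912·0.2) = 1 + j582.4 → |·| ≈ 582.4, ∠ ≈ 89.90°
pole (1 + j2912·0.0005) = 1 + j1.456 → |·| ≈ 1.7663, ∠ ≈ 55.52°
|L| = 0.5 · 582.4 / (1.7663) ≈ 164.86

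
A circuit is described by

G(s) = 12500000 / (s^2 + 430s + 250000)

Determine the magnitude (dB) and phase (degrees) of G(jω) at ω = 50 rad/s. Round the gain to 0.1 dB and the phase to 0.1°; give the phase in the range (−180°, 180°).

34.0 dB, -5.0°

At s = jω = j50:
quadratic: (j50)² + 430·j50 + 250000 = 247500 + j21500 → |·| ≈ 2.4843e+05, ∠ ≈ 4.96°
|G| = 12500000 / 2.4843e+05 ≈ 50.316
Gain = 20 log₁₀(50.316) ≈ 34.03 dB
∠G = 0.00° − 4.96° = -4.96°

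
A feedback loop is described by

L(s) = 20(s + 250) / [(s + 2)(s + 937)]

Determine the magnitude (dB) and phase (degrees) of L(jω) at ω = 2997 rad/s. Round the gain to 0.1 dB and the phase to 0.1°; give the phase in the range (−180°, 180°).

-43.9 dB, -77.4°

At s = jω = j2997:
zero (s+250): 250 + j2997 → |·| = √(250²+2997²) = √9044509 ≈ 3007.4, ∠ = arctan(2997/250) ≈ 85.23°
pole (s+2): 2 + j2997 → |·| = √(2²+2997²) = √8982013 ≈ 2997, ∠ = arctan(2997/2) ≈ 89.96°
pole (s+937): 937 + j2997 → |·| = √(937²+2997²) = √9859978 ≈ 3140.1, ∠ = arctan(2997/937) ≈ 72.64°
|L| = 20 · 3007.4 / 9.4109e+06 ≈ 0.0063913
Gain = 20 log₁₀(0.0063913) ≈ -43.89 dB
∠L = 85.23° − 162.60° = -77.37°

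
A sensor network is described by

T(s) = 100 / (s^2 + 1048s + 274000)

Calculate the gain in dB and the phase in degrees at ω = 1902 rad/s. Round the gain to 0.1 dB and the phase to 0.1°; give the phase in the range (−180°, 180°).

Substitute s = j1902:
Numerator: 100 = 100 + j0
Denominator: (j1902)^2 + 1048(j1902) + 274000 = -3343604 + j1993296
|N| = √(100² + 0²) ≈ 100, ∠N ≈ 0.00°
|D| = √(3343604² + 1993296²) ≈ 3.8927e+06, ∠D ≈ 149.20°
|T| = 100 / 3.8927e+06 ≈ 2.5689e-05
Gain = 20 log₁₀(2.5689e-05) ≈ -91.81 dB
∠T = 0.00° − 149.20° = -149.20°

-91.8 dB, -149.2°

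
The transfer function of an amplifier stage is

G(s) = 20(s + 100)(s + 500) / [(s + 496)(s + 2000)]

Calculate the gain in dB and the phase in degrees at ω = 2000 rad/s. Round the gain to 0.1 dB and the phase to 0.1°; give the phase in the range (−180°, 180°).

At s = jω = j2000:
zero (s+100): 100 + j2000 → |·| = √(100²+2000²) = √4010000 ≈ 2002.5, ∠ = arctan(2000/100) ≈ 87.14°
zero (s+500): 500 + j2000 → |·| = √(500²+2000²) = √4250000 ≈ 2061.6, ∠ = arctan(2000/500) ≈ 75.96°
pole (s+496): 496 + j2000 → |·| = √(496²+2000²) = √4246016 ≈ 2060.6, ∠ = arctan(2000/496) ≈ 76.07°
pole (s+2000): 2000 + j2000 → |·| = √(2000²+2000²) = √8000000 ≈ 2828.4, ∠ = arctan(2000/2000) ≈ 45.00°
|G| = 20 · 4.1284e+06 / 5.8282e+06 ≈ 14.167
Gain = 20 log₁₀(14.167) ≈ 23.03 dB
∠G = 163.10° − 121.07° = 42.03°

23.0 dB, 42.0°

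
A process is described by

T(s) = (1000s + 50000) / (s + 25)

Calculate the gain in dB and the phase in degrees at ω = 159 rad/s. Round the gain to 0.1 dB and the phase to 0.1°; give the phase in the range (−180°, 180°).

Substitute s = j159:
Numerator: 1000(j159) + 50000 = 50000 + j159000
Denominator: (j159) + 25 = 25 + j159
|N| = √(50000² + 159000²) ≈ 1.6668e+05, ∠N ≈ 72.54°
|D| = √(25² + 159²) ≈ 160.95, ∠D ≈ 81.06°
|T| = 1.6668e+05 / 160.95 ≈ 1035.6
Gain = 20 log₁₀(1035.6) ≈ 60.30 dB
∠T = 72.54° − 81.06° = -8.52°

60.3 dB, -8.5°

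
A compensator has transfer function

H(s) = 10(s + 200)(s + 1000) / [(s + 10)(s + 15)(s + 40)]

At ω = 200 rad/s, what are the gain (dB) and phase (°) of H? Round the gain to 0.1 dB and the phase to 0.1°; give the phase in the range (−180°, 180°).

At s = jω = j200:
zero (s+200): 200 + j200 → |·| = √(200²+200²) = √80000 ≈ 282.84, ∠ = arctan(200/200) ≈ 45.00°
zero (s+1000): 1000 + j200 → |·| = √(1000²+200²) = √1040000 ≈ 1019.8, ∠ = arctan(200/1000) ≈ 11.31°
pole (s+10): 10 + j200 → |·| = √(10²+200²) = √40100 ≈ 200.25, ∠ = arctan(200/10) ≈ 87.14°
pole (s+15): 15 + j200 → |·| = √(15²+200²) = √40225 ≈ 200.56, ∠ = arctan(200/15) ≈ 85.71°
pole (s+40): 40 + j200 → |·| = √(40²+200²) = √41600 ≈ 203.96, ∠ = arctan(200/40) ≈ 78.69°
|H| = 10 · 2.8844e+05 / 8.1915e+06 ≈ 0.35212
Gain = 20 log₁₀(0.35212) ≈ -9.07 dB
∠H = 56.31° − 251.54° = -195.23° ≡ 164.77° (principal value)

-9.1 dB, 164.8°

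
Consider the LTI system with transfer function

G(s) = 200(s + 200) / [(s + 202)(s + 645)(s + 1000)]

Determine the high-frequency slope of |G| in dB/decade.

Each pole contributes −20 dB/decade at high frequency; each zero contributes +20 dB/decade.
Net: 1 zero(s) − 3 pole(s) → -40 dB/decade.

-40 dB/decade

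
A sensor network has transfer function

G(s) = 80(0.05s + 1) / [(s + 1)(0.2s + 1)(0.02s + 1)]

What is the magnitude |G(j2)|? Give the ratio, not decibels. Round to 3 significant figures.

33.4

At ω = 2 rad/s:
zero (1 + j2·0.05) = 1 + j0.1 → |·| ≈ 1.005, ∠ ≈ 5.71°
pole (1 + j2·1) = 1 + j2 → |·| ≈ 2.2361, ∠ ≈ 63.43°
pole (1 + j2·0.2) = 1 + j0.4 → |·| ≈ 1.077, ∠ ≈ 21.80°
pole (1 + j2·0.02) = 1 + j0.04 → |·| ≈ 1.0008, ∠ ≈ 2.29°
|G| = 80 · 1.005 / (2.2361 · 1.077 · 1.0008) ≈ 33.358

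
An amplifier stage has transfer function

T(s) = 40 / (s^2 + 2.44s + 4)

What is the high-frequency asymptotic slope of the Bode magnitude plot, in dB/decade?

Each pole contributes −20 dB/decade at high frequency; each zero contributes +20 dB/decade.
Net: 0 zero(s) − 2 pole(s) → -40 dB/decade.

-40 dB/decade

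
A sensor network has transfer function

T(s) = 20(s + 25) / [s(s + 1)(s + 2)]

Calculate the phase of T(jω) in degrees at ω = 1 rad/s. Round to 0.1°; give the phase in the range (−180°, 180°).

At s = jω = j1:
zero (s+25): 25 + j1 → |·| = √(25²+1²) = √626 ≈ 25.02, ∠ = arctan(1/25) ≈ 2.29°
pole (s+1): 1 + j1 → |·| = √(1²+1²) = √2 ≈ 1.4142, ∠ = arctan(1/1) ≈ 45.00°
pole (s+2): 2 + j1 → |·| = √(2²+1²) = √5 ≈ 2.2361, ∠ = arctan(1/2) ≈ 26.57°
pole at origin: |s| = 1, ∠ = 90.00° (in denominator)
∠T = 2.29° − 161.57° = -159.28°

-159.3°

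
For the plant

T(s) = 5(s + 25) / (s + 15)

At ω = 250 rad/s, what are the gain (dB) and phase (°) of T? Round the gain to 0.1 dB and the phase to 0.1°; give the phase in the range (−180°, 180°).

14.0 dB, -2.3°

At s = jω = j250:
zero (s+25): 25 + j250 → |·| = √(25²+250²) = √63125 ≈ 251.25, ∠ = arctan(250/25) ≈ 84.29°
pole (s+15): 15 + j250 → |·| = √(15²+250²) = √62725 ≈ 250.45, ∠ = arctan(250/15) ≈ 86.57°
|T| = 5 · 251.25 / 250.45 ≈ 5.016
Gain = 20 log₁₀(5.016) ≈ 14.01 dB
∠T = 84.29° − 86.57° = -2.28°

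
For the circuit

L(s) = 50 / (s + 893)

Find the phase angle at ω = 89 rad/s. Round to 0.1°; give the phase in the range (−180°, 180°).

At s = jω = j89:
pole (s+893): 893 + j89 → |·| = √(893²+89²) = √805370 ≈ 897.42, ∠ = arctan(89/893) ≈ 5.69°
∠L = 0.00° − 5.69° = -5.69°

-5.7°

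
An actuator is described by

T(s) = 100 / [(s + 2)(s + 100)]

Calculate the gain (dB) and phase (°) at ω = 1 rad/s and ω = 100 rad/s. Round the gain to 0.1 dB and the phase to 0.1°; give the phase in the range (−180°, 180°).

ω = 1: -7.0 dB, -27.1°; ω = 100: -43.0 dB, -133.9°

At s = jω = j1:
pole (s+2): 2 + j1 → |·| = √(2²+1²) = √5 ≈ 2.2361, ∠ = arctan(1/2) ≈ 26.57°
pole (s+100): 100 + j1 → |·| = √(100²+1²) = √10001 ≈ 100, ∠ = arctan(1/100) ≈ 0.57°
|T| = 100 / 223.61 ≈ 0.44721
Gain = 20 log₁₀(0.44721) ≈ -6.99 dB
∠T = 0.00° − 27.14° = -27.14°

At s = jω = j100:
pole (s+2): 2 + j100 → |·| = √(2²+100²) = √10004 ≈ 100.02, ∠ = arctan(100/2) ≈ 88.85°
pole (s+100): 100 + j100 → |·| = √(100²+100²) = √20000 ≈ 141.42, ∠ = arctan(100/100) ≈ 45.00°
|T| = 100 / 14145 ≈ 0.0070696
Gain = 20 log₁₀(0.0070696) ≈ -43.01 dB
∠T = 0.00° − 133.85° = -133.85°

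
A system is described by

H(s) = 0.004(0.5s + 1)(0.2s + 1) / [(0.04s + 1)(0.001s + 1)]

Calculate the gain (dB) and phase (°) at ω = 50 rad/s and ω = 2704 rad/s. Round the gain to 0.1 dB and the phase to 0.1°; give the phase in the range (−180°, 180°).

At ω = 50 rad/s:
zero (1 + j50·0.5) = 1 + j25 → |·| ≈ 25.02, ∠ ≈ 87.71°
zero (1 + j50·0.2) = 1 + j10 → |·| ≈ 10.05, ∠ ≈ 84.29°
pole (1 + j50·0.04) = 1 + j2 → |·| ≈ 2.2361, ∠ ≈ 63.43°
pole (1 + j50·0.001) = 1 + j0.05 → |·| ≈ 1.0012, ∠ ≈ 2.86°
|H| = 0.004 · 25.02 · 10.05 / (2.2361 · 1.0012) ≈ 0.44926
Gain = 20 log₁₀(0.44926) ≈ -6.95 dB
∠H = (87.71° + 84.29°) − (63.43° + 2.86°) = 105.71°

At ω = 2704 rad/s:
zero (1 + j2704·0.5) = 1 + j1352 → |·| ≈ 1352, ∠ ≈ 89.96°
zero (1 + j2704·0.2) = 1 + j540.8 → |·| ≈ 540.8, ∠ ≈ 89.89°
pole (1 + j2704·0.04) = 1 + j108.16 → |·| ≈ 108.16, ∠ ≈ 89.47°
pole (1 + j2704·0.001) = 1 + j2.704 → |·| ≈ 2.883, ∠ ≈ 69.70°
|H| = 0.004 · 1352 · 540.8 / (108.16 · 2.883) ≈ 9.3791
Gain = 20 log₁₀(9.3791) ≈ 19.44 dB
∠H = (89.96° + 89.89°) − (89.47° + 69.70°) = 20.68°

ω = 50: -7.0 dB, 105.7°; ω = 2704: 19.4 dB, 20.7°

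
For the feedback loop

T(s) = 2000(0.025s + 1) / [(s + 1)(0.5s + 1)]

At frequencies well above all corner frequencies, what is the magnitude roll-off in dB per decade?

Each pole contributes −20 dB/decade at high frequency; each zero contributes +20 dB/decade.
Net: 1 zero(s) − 2 pole(s) → -20 dB/decade.

-20 dB/decade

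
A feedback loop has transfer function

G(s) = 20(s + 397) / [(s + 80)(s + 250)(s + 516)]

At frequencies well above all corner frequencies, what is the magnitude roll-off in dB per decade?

Each pole contributes −20 dB/decade at high frequency; each zero contributes +20 dB/decade.
Net: 1 zero(s) − 3 pole(s) → -40 dB/decade.

-40 dB/decade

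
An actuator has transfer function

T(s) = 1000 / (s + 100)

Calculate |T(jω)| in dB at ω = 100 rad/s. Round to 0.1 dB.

At s = jω = j100:
pole (s+100): 100 + j100 → |·| = √(100²+100²) = √20000 ≈ 141.42, ∠ = arctan(100/100) ≈ 45.00°
|T| = 1000 / 141.42 ≈ 7.0711
Gain = 20 log₁₀(7.0711) ≈ 16.99 dB

17.0 dB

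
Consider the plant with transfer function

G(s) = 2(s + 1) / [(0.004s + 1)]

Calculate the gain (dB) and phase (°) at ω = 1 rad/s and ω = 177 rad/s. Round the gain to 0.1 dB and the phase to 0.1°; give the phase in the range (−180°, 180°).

ω = 1: 9.0 dB, 44.8°; ω = 177: 49.2 dB, 54.4°

At ω = 1 rad/s:
zero (1 + j1·1) = 1 + j1 → |·| ≈ 1.4142, ∠ ≈ 45.00°
pole (1 + j1·0.004) = 1 + j0.004 → |·| ≈ 1, ∠ ≈ 0.23°
|G| = 2 · 1.4142 / (1) ≈ 2.8284
Gain = 20 log₁₀(2.8284) ≈ 9.03 dB
∠G = (45.00°) − (0.23°) = 44.77°

At ω = 177 rad/s:
zero (1 + j177·1) = 1 + j177 → |·| ≈ 177, ∠ ≈ 89.68°
pole (1 + j177·0.004) = 1 + j0.708 → |·| ≈ 1.2253, ∠ ≈ 35.30°
|G| = 2 · 177 / (1.2253) ≈ 288.91
Gain = 20 log₁₀(288.91) ≈ 49.22 dB
∠G = (89.68°) − (35.30°) = 54.38°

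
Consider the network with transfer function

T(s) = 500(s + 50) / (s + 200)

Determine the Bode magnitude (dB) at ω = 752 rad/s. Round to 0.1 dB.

53.7 dB

At s = jω = j752:
zero (s+50): 50 + j752 → |·| = √(50²+752²) = √568004 ≈ 753.66, ∠ = arctan(752/50) ≈ 86.20°
pole (s+200): 200 + j752 → |·| = √(200²+752²) = √605504 ≈ 778.14, ∠ = arctan(752/200) ≈ 75.11°
|T| = 500 · 753.66 / 778.14 ≈ 484.27
Gain = 20 log₁₀(484.27) ≈ 53.70 dB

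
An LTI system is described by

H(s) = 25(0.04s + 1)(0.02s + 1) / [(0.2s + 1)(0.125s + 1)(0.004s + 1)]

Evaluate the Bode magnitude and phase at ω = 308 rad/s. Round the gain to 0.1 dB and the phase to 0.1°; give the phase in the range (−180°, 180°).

-5.8 dB, -62.4°

At ω = 308 rad/s:
zero (1 + j308·0.04) = 1 + j12.32 → |·| ≈ 12.361, ∠ ≈ 85.36°
zero (1 + j308·0.02) = 1 + j6.16 → |·| ≈ 6.2406, ∠ ≈ 80.78°
pole (1 + j308·0.2) = 1 + j61.6 → |·| ≈ 61.608, ∠ ≈ 89.07°
pole (1 + j308·0.125) = 1 + j38.5 → |·| ≈ 38.513, ∠ ≈ 88.51°
pole (1 + j308·0.004) = 1 + j1.232 → |·| ≈ 1.5868, ∠ ≈ 50.93°
|H| = 25 · 12.361 · 6.2406 / (61.608 · 38.513 · 1.5868) ≈ 0.51222
Gain = 20 log₁₀(0.51222) ≈ -5.81 dB
∠H = (85.36° + 80.78°) − (89.07° + 88.51° + 50.93°) = -62.37°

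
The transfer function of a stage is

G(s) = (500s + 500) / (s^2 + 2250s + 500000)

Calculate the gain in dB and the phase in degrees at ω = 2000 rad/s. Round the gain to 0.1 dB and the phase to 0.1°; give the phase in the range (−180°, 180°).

Substitute s = j2000:
Numerator: 500(j2000) + 500 = 500 + j1000000
Denominator: (j2000)^2 + 2250(j2000) + 500000 = -3500000 + j4500000
|N| = √(500² + 1000000²) ≈ 1e+06, ∠N ≈ 89.97°
|D| = √(3500000² + 4500000²) ≈ 5.7009e+06, ∠D ≈ 127.87°
|G| = 1e+06 / 5.7009e+06 ≈ 0.17541
Gain = 20 log₁₀(0.17541) ≈ -15.12 dB
∠G = 89.97° − 127.87° = -37.90°

-15.1 dB, -37.9°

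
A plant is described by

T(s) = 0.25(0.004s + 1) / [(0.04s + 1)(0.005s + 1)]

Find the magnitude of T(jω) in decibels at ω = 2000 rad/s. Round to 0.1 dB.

-52.0 dB

At ω = 2000 rad/s:
zero (1 + j2000·0.004) = 1 + j8 → |·| ≈ 8.0623, ∠ ≈ 82.87°
pole (1 + j2000·0.04) = 1 + j80 → |·| ≈ 80.006, ∠ ≈ 89.28°
pole (1 + j2000·0.005) = 1 + j10 → |·| ≈ 10.05, ∠ ≈ 84.29°
|T| = 0.25 · 8.0623 / (80.006 · 10.05) ≈ 0.0025067
Gain = 20 log₁₀(0.0025067) ≈ -52.02 dB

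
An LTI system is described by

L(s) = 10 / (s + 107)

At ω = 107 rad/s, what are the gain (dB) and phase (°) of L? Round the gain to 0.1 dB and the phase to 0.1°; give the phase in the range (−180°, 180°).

At s = jω = j107:
pole (s+107): 107 + j107 → |·| = √(107²+107²) = √22898 ≈ 151.32, ∠ = arctan(107/107) ≈ 45.00°
|L| = 10 / 151.32 ≈ 0.066085
Gain = 20 log₁₀(0.066085) ≈ -23.60 dB
∠L = 0.00° − 45.00° = -45.00°

-23.6 dB, -45.0°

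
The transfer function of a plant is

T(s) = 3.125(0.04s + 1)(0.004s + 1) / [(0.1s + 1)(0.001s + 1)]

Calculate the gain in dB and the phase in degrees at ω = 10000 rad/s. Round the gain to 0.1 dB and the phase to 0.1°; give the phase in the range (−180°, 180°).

13.9 dB, 4.2°

At ω = 10000 rad/s:
zero (1 + j10000·0.04) = 1 + j400 → |·| ≈ 400, ∠ ≈ 89.86°
zero (1 + j10000·0.004) = 1 + j40 → |·| ≈ 40.012, ∠ ≈ 88.57°
pole (1 + j10000·0.1) = 1 + j1000 → |·| ≈ 1000, ∠ ≈ 89.94°
pole (1 + j10000·0.001) = 1 + j10 → |·| ≈ 10.05, ∠ ≈ 84.29°
|T| = 3.125 · 400 · 40.012 / (1000 · 10.05) ≈ 4.9766
Gain = 20 log₁₀(4.9766) ≈ 13.94 dB
∠T = (89.86° + 88.57°) − (89.94° + 84.29°) = 4.20°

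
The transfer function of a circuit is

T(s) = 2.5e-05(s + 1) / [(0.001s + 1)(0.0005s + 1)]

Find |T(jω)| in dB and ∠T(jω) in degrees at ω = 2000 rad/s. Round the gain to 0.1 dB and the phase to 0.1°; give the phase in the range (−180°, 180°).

-36.0 dB, -18.5°

At ω = 2000 rad/s:
zero (1 + j2000·1) = 1 + j2000 → |·| ≈ 2000, ∠ ≈ 89.97°
pole (1 + j2000·0.001) = 1 + j2 → |·| ≈ 2.2361, ∠ ≈ 63.43°
pole (1 + j2000·0.0005) = 1 + j1 → |·| ≈ 1.4142, ∠ ≈ 45.00°
|T| = 2.5e-05 · 2000 / (2.2361 · 1.4142) ≈ 0.015811
Gain = 20 log₁₀(0.015811) ≈ -36.02 dB
∠T = (89.97°) − (63.43° + 45.00°) = -18.46°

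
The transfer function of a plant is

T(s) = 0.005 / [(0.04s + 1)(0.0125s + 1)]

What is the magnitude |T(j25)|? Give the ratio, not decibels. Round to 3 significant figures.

At ω = 25 rad/s:
pole (1 + j25·0.04) = 1 + j1 → |·| ≈ 1.4142, ∠ ≈ 45.00°
pole (1 + j25·0.0125) = 1 + j0.3125 → |·| ≈ 1.0477, ∠ ≈ 17.35°
|T| = 0.005 · 1 / (1.4142 · 1.0477) ≈ 0.0033746

0.00337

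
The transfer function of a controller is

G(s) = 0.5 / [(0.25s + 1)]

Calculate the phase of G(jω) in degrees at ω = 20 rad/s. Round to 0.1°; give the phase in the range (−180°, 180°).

-78.7°

At ω = 20 rad/s:
pole (1 + j20·0.25) = 1 + j5 → |·| ≈ 5.099, ∠ ≈ 78.69°
∠G = (0°) − (78.69°) = -78.69°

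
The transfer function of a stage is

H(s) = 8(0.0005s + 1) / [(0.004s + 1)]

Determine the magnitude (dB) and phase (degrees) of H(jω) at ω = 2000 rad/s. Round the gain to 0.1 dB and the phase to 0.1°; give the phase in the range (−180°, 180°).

At ω = 2000 rad/s:
zero (1 + j2000·0.0005) = 1 + j1 → |·| ≈ 1.4142, ∠ ≈ 45.00°
pole (1 + j2000·0.004) = 1 + j8 → |·| ≈ 8.0623, ∠ ≈ 82.87°
|H| = 8 · 1.4142 / (8.0623) ≈ 1.4033
Gain = 20 log₁₀(1.4033) ≈ 2.94 dB
∠H = (45.00°) − (82.87°) = -37.87°

2.9 dB, -37.9°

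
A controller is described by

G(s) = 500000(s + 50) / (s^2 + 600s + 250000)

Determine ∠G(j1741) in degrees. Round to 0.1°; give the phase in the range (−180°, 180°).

At s = jω = j1741:
zero (s+50): 50 + j1741 → |·| = √(50²+1741²) = √3033581 ≈ 1741.7, ∠ = arctan(1741/50) ≈ 88.35°
quadratic: (j1741)² + 600·j1741 + 250000 = -2781081 + j1044600 → |·| ≈ 2.9708e+06, ∠ ≈ 159.41°
∠G = 88.35° − 159.41° = -71.06°

-71.1°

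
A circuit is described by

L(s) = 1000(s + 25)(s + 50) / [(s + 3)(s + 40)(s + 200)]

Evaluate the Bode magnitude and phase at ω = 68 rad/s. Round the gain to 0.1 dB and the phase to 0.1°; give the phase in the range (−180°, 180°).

At s = jω = j68:
zero (s+25): 25 + j68 → |·| = √(25²+68²) = √5249 ≈ 72.45, ∠ = arctan(68/25) ≈ 69.81°
zero (s+50): 50 + j68 → |·| = √(50²+68²) = √7124 ≈ 84.404, ∠ = arctan(68/50) ≈ 53.67°
pole (s+3): 3 + j68 → |·| = √(3²+68²) = √4633 ≈ 68.066, ∠ = arctan(68/3) ≈ 87.47°
pole (s+40): 40 + j68 → |·| = √(40²+68²) = √6224 ≈ 78.892, ∠ = arctan(68/40) ≈ 59.53°
pole (s+200): 200 + j68 → |·| = √(200²+68²) = √44624 ≈ 211.24, ∠ = arctan(68/200) ≈ 18.78°
|L| = 1000 · 6115.1 / 1.1343e+06 ≈ 5.3911
Gain = 20 log₁₀(5.3911) ≈ 14.63 dB
∠L = 123.48° − 165.78° = -42.30°

14.6 dB, -42.3°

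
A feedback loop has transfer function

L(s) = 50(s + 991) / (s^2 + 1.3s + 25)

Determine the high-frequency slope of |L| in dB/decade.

-20 dB/decade

Each pole contributes −20 dB/decade at high frequency; each zero contributes +20 dB/decade.
Net: 1 zero(s) − 2 pole(s) → -20 dB/decade.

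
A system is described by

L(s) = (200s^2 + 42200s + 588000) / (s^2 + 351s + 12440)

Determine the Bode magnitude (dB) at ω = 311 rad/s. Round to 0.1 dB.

44.4 dB

Substitute s = j311:
Numerator: 200(j311)^2 + 42200(j311) + 588000 = -18756200 + j13124200
Denominator: (j311)^2 + 351(j311) + 12440 = -84281 + j109161
|N| = √(18756200² + 13124200²) ≈ 2.2892e+07, ∠N ≈ 145.02°
|D| = √(84281² + 109161²) ≈ 1.3791e+05, ∠D ≈ 127.67°
|L| = 2.2892e+07 / 1.3791e+05 ≈ 165.99
Gain = 20 log₁₀(165.99) ≈ 44.40 dB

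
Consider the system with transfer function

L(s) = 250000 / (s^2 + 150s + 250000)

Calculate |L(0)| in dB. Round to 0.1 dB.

0.0 dB

L(0) = 250000 / 250000 = 1
20 log₁₀(1) ≈ 0.00 dB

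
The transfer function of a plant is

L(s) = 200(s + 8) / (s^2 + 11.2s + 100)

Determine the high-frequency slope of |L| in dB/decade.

-20 dB/decade

Each pole contributes −20 dB/decade at high frequency; each zero contributes +20 dB/decade.
Net: 1 zero(s) − 2 pole(s) → -20 dB/decade.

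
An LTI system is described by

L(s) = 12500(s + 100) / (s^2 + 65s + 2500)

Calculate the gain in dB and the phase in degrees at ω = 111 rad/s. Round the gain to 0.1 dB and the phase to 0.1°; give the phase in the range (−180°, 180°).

43.7 dB, -95.7°

At s = jω = j111:
zero (s+100): 100 + j111 → |·| = √(100²+111²) = √22321 ≈ 149.4, ∠ = arctan(111/100) ≈ 47.98°
quadratic: (j111)² + 65·j111 + 2500 = -9821 + j7215 → |·| ≈ 12186, ∠ ≈ 143.70°
|L| = 12500 · 149.4 / 12186 ≈ 153.25
Gain = 20 log₁₀(153.25) ≈ 43.71 dB
∠L = 47.98° − 143.70° = -95.72°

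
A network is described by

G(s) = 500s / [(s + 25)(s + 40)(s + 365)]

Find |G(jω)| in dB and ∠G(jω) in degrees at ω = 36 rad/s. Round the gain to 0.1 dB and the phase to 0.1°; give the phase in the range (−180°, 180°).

At s = jω = j36:
zero at origin: s = j36 → |·| = 36, ∠ = 90.00°
pole (s+25): 25 + j36 → |·| = √(25²+36²) = √1921 ≈ 43.829, ∠ = arctan(36/25) ≈ 55.22°
pole (s+40): 40 + j36 → |·| = √(40²+36²) = √2896 ≈ 53.814, ∠ = arctan(36/40) ≈ 41.99°
pole (s+365): 365 + j36 → |·| = √(365²+36²) = √134521 ≈ 366.77, ∠ = arctan(36/365) ≈ 5.63°
|G| = 500 · 36 / 8.6507e+05 ≈ 0.020808
Gain = 20 log₁₀(0.020808) ≈ -33.64 dB
∠G = 90.00° − 102.84° = -12.84°

-33.6 dB, -12.8°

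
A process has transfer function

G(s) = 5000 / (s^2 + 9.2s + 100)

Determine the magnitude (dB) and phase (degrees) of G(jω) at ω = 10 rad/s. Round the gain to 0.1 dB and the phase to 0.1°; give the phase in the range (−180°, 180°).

34.7 dB, -90.0°

At s = jω = j10:
quadratic: (j10)² + 9.2·j10 + 100 = 0 + j92 → |·| ≈ 92, ∠ ≈ 90.00°
|G| = 5000 / 92 ≈ 54.348
Gain = 20 log₁₀(54.348) ≈ 34.70 dB
∠G = 0.00° − 90.00° = -90.00°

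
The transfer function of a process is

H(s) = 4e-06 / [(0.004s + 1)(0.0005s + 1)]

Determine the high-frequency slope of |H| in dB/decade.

-40 dB/decade

Each pole contributes −20 dB/decade at high frequency; each zero contributes +20 dB/decade.
Net: 0 zero(s) − 2 pole(s) → -40 dB/decade.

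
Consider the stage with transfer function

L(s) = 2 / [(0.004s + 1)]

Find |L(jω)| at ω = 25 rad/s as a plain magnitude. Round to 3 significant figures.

1.99

At ω = 25 rad/s:
pole (1 + j25·0.004) = 1 + j0.1 → |·| ≈ 1.005, ∠ ≈ 5.71°
|L| = 2 · 1 / (1.005) ≈ 1.99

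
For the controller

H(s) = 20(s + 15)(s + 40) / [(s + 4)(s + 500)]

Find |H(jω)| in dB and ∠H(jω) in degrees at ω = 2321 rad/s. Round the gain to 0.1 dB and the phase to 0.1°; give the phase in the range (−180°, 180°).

25.8 dB, 10.9°

At s = jω = j2321:
zero (s+15): 15 + j2321 → |·| = √(15²+2321²) = √5387266 ≈ 2321, ∠ = arctan(2321/15) ≈ 89.63°
zero (s+40): 40 + j2321 → |·| = √(40²+2321²) = √5388641 ≈ 2321.3, ∠ = arctan(2321/40) ≈ 89.01°
pole (s+4): 4 + j2321 → |·| = √(4²+2321²) = √5387057 ≈ 2321, ∠ = arctan(2321/4) ≈ 89.90°
pole (s+500): 500 + j2321 → |·| = √(500²+2321²) = √5637041 ≈ 2374.2, ∠ = arctan(2321/500) ≈ 77.84°
|H| = 20 · 5.3877e+06 / 5.5105e+06 ≈ 19.554
Gain = 20 log₁₀(19.554) ≈ 25.82 dB
∠H = 178.64° − 167.74° = 10.90°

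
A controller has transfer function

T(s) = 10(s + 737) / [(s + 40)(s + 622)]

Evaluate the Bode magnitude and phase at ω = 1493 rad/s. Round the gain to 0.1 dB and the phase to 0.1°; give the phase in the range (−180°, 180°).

At s = jω = j1493:
zero (s+737): 737 + j1493 → |·| = √(737²+1493²) = √2772218 ≈ 1665, ∠ = arctan(1493/737) ≈ 63.73°
pole (s+40): 40 + j1493 → |·| = √(40²+1493²) = √2230649 ≈ 1493.5, ∠ = arctan(1493/40) ≈ 88.47°
pole (s+622): 622 + j1493 → |·| = √(622²+1493²) = √2615933 ≈ 1617.4, ∠ = arctan(1493/622) ≈ 67.38°
|T| = 10 · 1665 / 2.4156e+06 ≈ 0.0068927
Gain = 20 log₁₀(0.0068927) ≈ -43.23 dB
∠T = 63.73° − 155.85° = -92.12°

-43.2 dB, -92.1°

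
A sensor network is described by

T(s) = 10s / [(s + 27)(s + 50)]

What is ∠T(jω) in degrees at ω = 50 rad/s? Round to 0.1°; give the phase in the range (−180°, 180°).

-16.6°

At s = jω = j50:
zero at origin: s = j50 → |·| = 50, ∠ = 90.00°
pole (s+27): 27 + j50 → |·| = √(27²+50²) = √3229 ≈ 56.824, ∠ = arctan(50/27) ≈ 61.63°
pole (s+50): 50 + j50 → |·| = √(50²+50²) = √5000 ≈ 70.711, ∠ = arctan(50/50) ≈ 45.00°
∠T = 90.00° − 106.63° = -16.63°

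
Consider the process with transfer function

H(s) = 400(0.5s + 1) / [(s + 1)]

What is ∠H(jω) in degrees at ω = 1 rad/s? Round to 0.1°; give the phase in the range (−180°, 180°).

At ω = 1 rad/s:
zero (1 + j1·0.5) = 1 + j0.5 → |·| ≈ 1.118, ∠ ≈ 26.57°
pole (1 + j1·1) = 1 + j1 → |·| ≈ 1.4142, ∠ ≈ 45.00°
∠H = (26.57°) − (45.00°) = -18.43°

-18.4°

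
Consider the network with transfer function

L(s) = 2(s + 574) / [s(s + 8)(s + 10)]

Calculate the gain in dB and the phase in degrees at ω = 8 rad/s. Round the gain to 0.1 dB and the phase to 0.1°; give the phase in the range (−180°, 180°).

-0.1 dB, -172.9°

At s = jω = j8:
zero (s+574): 574 + j8 → |·| = √(574²+8²) = √329540 ≈ 574.06, ∠ = arctan(8/574) ≈ 0.80°
pole (s+8): 8 + j8 → |·| = √(8²+8²) = √128 ≈ 11.314, ∠ = arctan(8/8) ≈ 45.00°
pole (s+10): 10 + j8 → |·| = √(10²+8²) = √164 ≈ 12.806, ∠ = arctan(8/10) ≈ 38.66°
pole at origin: |s| = 8, ∠ = 90.00° (in denominator)
|L| = 2 · 574.06 / 1159.1 ≈ 0.99053
Gain = 20 log₁₀(0.99053) ≈ -0.08 dB
∠L = 0.80° − 173.66° = -172.86°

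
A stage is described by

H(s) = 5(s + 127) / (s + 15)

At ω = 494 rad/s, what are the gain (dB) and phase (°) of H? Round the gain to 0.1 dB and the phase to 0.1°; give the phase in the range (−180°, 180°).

At s = jω = j494:
zero (s+127): 127 + j494 → |·| = √(127²+494²) = √260165 ≈ 510.06, ∠ = arctan(494/127) ≈ 75.58°
pole (s+15): 15 + j494 → |·| = √(15²+494²) = √244261 ≈ 494.23, ∠ = arctan(494/15) ≈ 88.26°
|H| = 5 · 510.06 / 494.23 ≈ 5.1601
Gain = 20 log₁₀(5.1601) ≈ 14.25 dB
∠H = 75.58° − 88.26° = -12.68°

14.3 dB, -12.7°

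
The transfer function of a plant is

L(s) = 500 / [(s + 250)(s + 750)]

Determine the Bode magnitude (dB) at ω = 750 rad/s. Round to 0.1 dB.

-64.5 dB

At s = jω = j750:
pole (s+250): 250 + j750 → |·| = √(250²+750²) = √625000 ≈ 790.57, ∠ = arctan(750/250) ≈ 71.57°
pole (s+750): 750 + j750 → |·| = √(750²+750²) = √1125000 ≈ 1060.7, ∠ = arctan(750/750) ≈ 45.00°
|L| = 500 / 8.3856e+05 ≈ 0.00059626
Gain = 20 log₁₀(0.00059626) ≈ -64.49 dB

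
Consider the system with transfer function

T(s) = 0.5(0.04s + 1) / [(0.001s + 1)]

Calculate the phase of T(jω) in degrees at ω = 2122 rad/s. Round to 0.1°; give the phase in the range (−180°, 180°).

24.6°

At ω = 2122 rad/s:
zero (1 + j2122·0.04) = 1 + j84.88 → |·| ≈ 84.886, ∠ ≈ 89.33°
pole (1 + j2122·0.001) = 1 + j2.122 → |·| ≈ 2.3458, ∠ ≈ 64.77°
∠T = (89.33°) − (64.77°) = 24.56°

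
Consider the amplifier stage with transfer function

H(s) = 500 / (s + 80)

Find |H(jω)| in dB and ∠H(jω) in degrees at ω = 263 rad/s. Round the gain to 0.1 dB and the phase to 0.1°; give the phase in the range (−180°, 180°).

5.2 dB, -73.1°

Substitute s = j263:
Numerator: 500 = 500 + j0
Denominator: (j263) + 80 = 80 + j263
|N| = √(500² + 0²) ≈ 500, ∠N ≈ 0.00°
|D| = √(80² + 263²) ≈ 274.9, ∠D ≈ 73.08°
|H| = 500 / 274.9 ≈ 1.8188
Gain = 20 log₁₀(1.8188) ≈ 5.20 dB
∠H = 0.00° − 73.08° = -73.08°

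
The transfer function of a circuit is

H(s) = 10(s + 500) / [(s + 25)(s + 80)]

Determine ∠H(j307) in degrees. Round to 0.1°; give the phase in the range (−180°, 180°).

At s = jω = j307:
zero (s+500): 500 + j307 → |·| = √(500²+307²) = √344249 ≈ 586.73, ∠ = arctan(307/500) ≈ 31.55°
pole (s+25): 25 + j307 → |·| = √(25²+307²) = √94874 ≈ 308.02, ∠ = arctan(307/25) ≈ 85.34°
pole (s+80): 80 + j307 → |·| = √(80²+307²) = √100649 ≈ 317.25, ∠ = arctan(307/80) ≈ 75.39°
∠H = 31.55° − 160.73° = -129.18°

-129.2°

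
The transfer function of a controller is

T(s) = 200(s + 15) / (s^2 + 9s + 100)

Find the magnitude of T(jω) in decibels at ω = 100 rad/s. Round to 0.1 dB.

6.2 dB

At s = jω = j100:
zero (s+15): 15 + j100 → |·| = √(15²+100²) = √10225 ≈ 101.12, ∠ = arctan(100/15) ≈ 81.47°
quadratic: (j100)² + 9·j100 + 100 = -9900 + j900 → |·| ≈ 9940.8, ∠ ≈ 174.81°
|T| = 200 · 101.12 / 9940.8 ≈ 2.0344
Gain = 20 log₁₀(2.0344) ≈ 6.17 dB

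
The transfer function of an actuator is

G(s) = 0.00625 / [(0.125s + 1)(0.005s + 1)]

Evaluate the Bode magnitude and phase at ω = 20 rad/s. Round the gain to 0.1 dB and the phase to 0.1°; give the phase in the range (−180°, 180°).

At ω = 20 rad/s:
pole (1 + j20·0.125) = 1 + j2.5 → |·| ≈ 2.6926, ∠ ≈ 68.20°
pole (1 + j20·0.005) = 1 + j0.1 → |·| ≈ 1.005, ∠ ≈ 5.71°
|G| = 0.00625 · 1 / (2.6926 · 1.005) ≈ 0.0023096
Gain = 20 log₁₀(0.0023096) ≈ -52.73 dB
∠G = (0°) − (68.20° + 5.71°) = -73.91°

-52.7 dB, -73.9°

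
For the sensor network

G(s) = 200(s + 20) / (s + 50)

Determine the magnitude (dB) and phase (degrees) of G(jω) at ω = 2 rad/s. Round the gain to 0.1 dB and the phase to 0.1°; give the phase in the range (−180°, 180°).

At s = jω = j2:
zero (s+20): 20 + j2 → |·| = √(20²+2²) = √404 ≈ 20.1, ∠ = arctan(2/20) ≈ 5.71°
pole (s+50): 50 + j2 → |·| = √(50²+2²) = √2504 ≈ 50.04, ∠ = arctan(2/50) ≈ 2.29°
|G| = 200 · 20.1 / 50.04 ≈ 80.336
Gain = 20 log₁₀(80.336) ≈ 38.10 dB
∠G = 5.71° − 2.29° = 3.42°

38.1 dB, 3.4°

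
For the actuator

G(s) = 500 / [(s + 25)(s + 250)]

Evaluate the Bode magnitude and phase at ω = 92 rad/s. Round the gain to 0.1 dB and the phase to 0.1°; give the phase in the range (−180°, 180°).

-34.1 dB, -95.0°

At s = jω = j92:
pole (s+25): 25 + j92 → |·| = √(25²+92²) = √9089 ≈ 95.336, ∠ = arctan(92/25) ≈ 74.80°
pole (s+250): 250 + j92 → |·| = √(250²+92²) = √70964 ≈ 266.39, ∠ = arctan(92/250) ≈ 20.20°
|G| = 500 / 25397 ≈ 0.019687
Gain = 20 log₁₀(0.019687) ≈ -34.12 dB
∠G = 0.00° − 95.00° = -95.00°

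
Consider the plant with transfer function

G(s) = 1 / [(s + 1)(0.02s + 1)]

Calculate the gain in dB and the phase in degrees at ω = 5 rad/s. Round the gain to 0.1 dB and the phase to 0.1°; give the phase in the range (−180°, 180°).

At ω = 5 rad/s:
pole (1 + j5·1) = 1 + j5 → |·| ≈ 5.099, ∠ ≈ 78.69°
pole (1 + j5·0.02) = 1 + j0.1 → |·| ≈ 1.005, ∠ ≈ 5.71°
|G| = 1 · 1 / (5.099 · 1.005) ≈ 0.19514
Gain = 20 log₁₀(0.19514) ≈ -14.19 dB
∠G = (0°) − (78.69° + 5.71°) = -84.40°

-14.2 dB, -84.4°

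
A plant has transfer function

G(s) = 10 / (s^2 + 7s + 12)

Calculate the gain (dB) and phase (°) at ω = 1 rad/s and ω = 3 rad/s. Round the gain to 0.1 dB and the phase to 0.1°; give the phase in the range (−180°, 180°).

ω = 1: -2.3 dB, -32.5°; ω = 3: -6.5 dB, -81.9°

Substitute s = j1:
Numerator: 10 = 10 + j0
Denominator: (j1)^2 + 7(j1) + 12 = 11 + j7
|N| = √(10² + 0²) ≈ 10, ∠N ≈ 0.00°
|D| = √(11² + 7²) ≈ 13.038, ∠D ≈ 32.47°
|G| = 10 / 13.038 ≈ 0.76699
Gain = 20 log₁₀(0.76699) ≈ -2.30 dB
∠G = 0.00° − 32.47° = -32.47°

Substitute s = j3:
Numerator: 10 = 10 + j0
Denominator: (j3)^2 + 7(j3) + 12 = 3 + j21
|N| = √(10² + 0²) ≈ 10, ∠N ≈ 0.00°
|D| = √(3² + 21²) ≈ 21.213, ∠D ≈ 81.87°
|G| = 10 / 21.213 ≈ 0.47141
Gain = 20 log₁₀(0.47141) ≈ -6.53 dB
∠G = 0.00° − 81.87° = -81.87°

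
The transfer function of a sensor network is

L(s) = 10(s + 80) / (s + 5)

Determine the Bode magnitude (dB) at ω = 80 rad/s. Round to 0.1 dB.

23.0 dB

At s = jω = j80:
zero (s+80): 80 + j80 → |·| = √(80²+80²) = √12800 ≈ 113.14, ∠ = arctan(80/80) ≈ 45.00°
pole (s+5): 5 + j80 → |·| = √(5²+80²) = √6425 ≈ 80.156, ∠ = arctan(80/5) ≈ 86.42°
|L| = 10 · 113.14 / 80.156 ≈ 14.115
Gain = 20 log₁₀(14.115) ≈ 22.99 dB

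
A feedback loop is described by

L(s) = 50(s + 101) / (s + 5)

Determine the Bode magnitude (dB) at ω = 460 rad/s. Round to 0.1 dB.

34.2 dB

At s = jω = j460:
zero (s+101): 101 + j460 → |·| = √(101²+460²) = √221801 ≈ 470.96, ∠ = arctan(460/101) ≈ 77.62°
pole (s+5): 5 + j460 → |·| = √(5²+460²) = √211625 ≈ 460.03, ∠ = arctan(460/5) ≈ 89.38°
|L| = 50 · 470.96 / 460.03 ≈ 51.188
Gain = 20 log₁₀(51.188) ≈ 34.18 dB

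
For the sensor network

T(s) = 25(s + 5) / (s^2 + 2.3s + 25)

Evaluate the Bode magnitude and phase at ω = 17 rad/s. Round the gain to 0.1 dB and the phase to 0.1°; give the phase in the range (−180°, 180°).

4.4 dB, -98.0°

At s = jω = j17:
zero (s+5): 5 + j17 → |·| = √(5²+17²) = √314 ≈ 17.72, ∠ = arctan(17/5) ≈ 73.61°
quadratic: (j17)² + 2.3·j17 + 25 = -264 + j39.1 → |·| ≈ 266.88, ∠ ≈ 171.58°
|T| = 25 · 17.72 / 266.88 ≈ 1.6599
Gain = 20 log₁₀(1.6599) ≈ 4.40 dB
∠T = 73.61° − 171.58° = -97.97°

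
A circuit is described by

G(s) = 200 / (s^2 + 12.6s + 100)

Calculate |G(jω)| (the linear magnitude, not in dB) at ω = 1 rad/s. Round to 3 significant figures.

2.00

At s = jω = j1:
quadratic: (j1)² + 12.6·j1 + 100 = 99 + j12.6 → |·| ≈ 99.799, ∠ ≈ 7.25°
|G| = 200 / 99.799 ≈ 2.004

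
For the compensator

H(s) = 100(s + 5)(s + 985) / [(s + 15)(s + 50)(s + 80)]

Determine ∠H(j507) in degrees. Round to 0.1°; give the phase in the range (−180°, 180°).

At s = jω = j507:
zero (s+5): 5 + j507 → |·| = √(5²+507²) = √257074 ≈ 507.02, ∠ = arctan(507/5) ≈ 89.43°
zero (s+985): 985 + j507 → |·| = √(985²+507²) = √1227274 ≈ 1107.8, ∠ = arctan(507/985) ≈ 27.24°
pole (s+15): 15 + j507 → |·| = √(15²+507²) = √257274 ≈ 507.22, ∠ = arctan(507/15) ≈ 88.31°
pole (s+50): 50 + j507 → |·| = √(50²+507²) = √259549 ≈ 509.46, ∠ = arctan(507/50) ≈ 84.37°
pole (s+80): 80 + j507 → |·| = √(80²+507²) = √263449 ≈ 513.27, ∠ = arctan(507/80) ≈ 81.03°
∠H = 116.67° − 253.71° = -137.04°

-137.0°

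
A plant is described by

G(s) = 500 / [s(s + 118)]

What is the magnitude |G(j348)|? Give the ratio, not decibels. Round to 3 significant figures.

At s = jω = j348:
pole (s+118): 118 + j348 → |·| = √(118²+348²) = √135028 ≈ 367.46, ∠ = arctan(348/118) ≈ 71.27°
pole at origin: |s| = 348, ∠ = 90.00° (in denominator)
|G| = 500 / 1.2788e+05 ≈ 0.0039099

0.00391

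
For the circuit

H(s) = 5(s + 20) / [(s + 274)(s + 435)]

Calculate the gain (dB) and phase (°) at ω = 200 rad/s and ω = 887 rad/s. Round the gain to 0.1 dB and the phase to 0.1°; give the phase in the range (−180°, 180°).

ω = 200: -44.2 dB, 23.5°; ω = 887: -46.3 dB, -48.0°

At s = jω = j200:
zero (s+20): 20 + j200 → |·| = √(20²+200²) = √40400 ≈ 201, ∠ = arctan(200/20) ≈ 84.29°
pole (s+274): 274 + j200 → |·| = √(274²+200²) = √115076 ≈ 339.23, ∠ = arctan(200/274) ≈ 36.13°
pole (s+435): 435 + j200 → |·| = √(435²+200²) = √229225 ≈ 478.77, ∠ = arctan(200/435) ≈ 24.69°
|H| = 5 · 201 / 1.6241e+05 ≈ 0.006188
Gain = 20 log₁₀(0.006188) ≈ -44.17 dB
∠H = 84.29° − 60.82° = 23.47°

At s = jω = j887:
zero (s+20): 20 + j887 → |·| = √(20²+887²) = √787169 ≈ 887.23, ∠ = arctan(887/20) ≈ 88.71°
pole (s+274): 274 + j887 → |·| = √(274²+887²) = √861845 ≈ 928.36, ∠ = arctan(887/274) ≈ 72.83°
pole (s+435): 435 + j887 → |·| = √(435²+887²) = √975994 ≈ 987.92, ∠ = arctan(887/435) ≈ 63.88°
|H| = 5 · 887.23 / 9.1715e+05 ≈ 0.0048369
Gain = 20 log₁₀(0.0048369) ≈ -46.31 dB
∠H = 88.71° − 136.71° = -48.00°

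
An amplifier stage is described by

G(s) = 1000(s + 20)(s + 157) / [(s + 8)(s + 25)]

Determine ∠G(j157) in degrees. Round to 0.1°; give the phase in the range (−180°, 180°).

At s = jω = j157:
zero (s+20): 20 + j157 → |·| = √(20²+157²) = √25049 ≈ 158.27, ∠ = arctan(157/20) ≈ 82.74°
zero (s+157): 157 + j157 → |·| = √(157²+157²) = √49298 ≈ 222.03, ∠ = arctan(157/157) ≈ 45.00°
pole (s+8): 8 + j157 → |·| = √(8²+157²) = √24713 ≈ 157.2, ∠ = arctan(157/8) ≈ 87.08°
pole (s+25): 25 + j157 → |·| = √(25²+157²) = √25274 ≈ 158.98, ∠ = arctan(157/25) ≈ 80.95°
∠G = 127.74° − 168.03° = -40.29°

-40.3°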